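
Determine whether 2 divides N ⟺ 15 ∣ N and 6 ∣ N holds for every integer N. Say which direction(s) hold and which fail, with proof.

Not equivalent: only (⇐) holds.

(⇒) This fails: take N = 2. Certainly 2 ∣ 2, but 15 ∤ 2.

(⇐) Suppose 15 ∣ N and 6 ∣ N. Any common multiple of 15 and 6 is a multiple of their lcm; here lcm(15, 6) = 15·6/gcd(15, 6) = 90/3 = 30, so 30 ∣ N. Since 2 ∣ 30, it follows that 2 ∣ N.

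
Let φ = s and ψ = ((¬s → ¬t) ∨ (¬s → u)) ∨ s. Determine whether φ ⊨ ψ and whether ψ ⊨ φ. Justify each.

(⇐) This fails. Under s = F, u = F, t = F, the left side is false but the right side is true.

(⇒) Assume the antecedent. If s is true, ((¬s → ¬t) ∨ (¬s → u)) ∨ s reduces to true regardless of the other variables. If s is false, the antecedent cannot hold. Either way ((¬s → ¬t) ∨ (¬s → u)) ∨ s holds.

Only the forward implication holds.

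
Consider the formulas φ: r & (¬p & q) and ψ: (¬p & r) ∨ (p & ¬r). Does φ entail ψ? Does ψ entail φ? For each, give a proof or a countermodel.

Forward direction. Assume the antecedent. If p is true, the antecedent cannot hold. If p is false, the antecedent forces (p = F, r = T, q = T), and (¬p & r) ∨ (p & ¬r) holds there. Either way (¬p & r) ∨ (p & ¬r) holds.

Converse. This fails. Under p = T, r = F, q = F, the left side is false but the right side is true.

Only the forward implication holds.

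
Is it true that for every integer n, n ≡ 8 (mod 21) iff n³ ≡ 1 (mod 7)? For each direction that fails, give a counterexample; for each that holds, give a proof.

Only the forward implication holds.

(→) Suppose n ≡ 8 (mod 21). Then n³ ≡ 8³ = 512 (mod 21), and since 7 ∣ 21, also n³ ≡ 1 (mod 7).

(←) This fails: take n = 1. Then 1³ = 1 ≡ 1 (mod 7), yet 1 ≡ 1 (mod 21), not 8.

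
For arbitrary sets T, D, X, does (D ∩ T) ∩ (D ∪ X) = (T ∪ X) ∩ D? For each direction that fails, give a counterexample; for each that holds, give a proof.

Only the forward inclusion holds.

Forward inclusion. Let x ∈ (D ∩ T) ∩ (D ∪ X). Then either x ∈ T ∩ D and x ∉ X; or x ∈ T ∩ D ∩ X. In each case x ∈ (T ∪ X) ∩ D, so (D ∩ T) ∩ (D ∪ X) ⊆ (T ∪ X) ∩ D.

Reverse inclusion. This inclusion fails. Take T = ∅, D = {1}, X = {1}; then 1 ∈ (T ∪ X) ∩ D but 1 ∉ (D ∩ T) ∩ (D ∪ X).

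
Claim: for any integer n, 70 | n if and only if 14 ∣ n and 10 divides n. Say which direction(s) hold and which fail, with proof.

[⇒] If 70 ∣ n, write n = 70q. Since 70 = 5·14, n = 14·(5q), so 14 ∣ n; and since 70 = 7·10, n = 10·(7q), so 10 ∣ n.

[⇐] Suppose 14 ∣ n and 10 ∣ n. Any common multiple of 14 and 10 is a multiple of their lcm; here lcm(14, 10) = 14·10/gcd(14, 10) = 140/2 = 70, so 70 ∣ n.

Both directions hold.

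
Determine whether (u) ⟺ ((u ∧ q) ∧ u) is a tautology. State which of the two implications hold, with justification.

(⇒) This fails. Under q = F, u = T, the left side is true but the right side is false.

(⇐) Assume the antecedent. If q is true, the antecedent forces (q = T, u = T), and u holds there. If q is false, the antecedent cannot hold. Either way u holds.

The forward direction fails; the converse holds.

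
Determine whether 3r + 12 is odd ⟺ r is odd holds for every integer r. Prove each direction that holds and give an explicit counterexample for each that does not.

The biconditional holds.

[⇐] Suppose r is odd; write r = 2j + 1. Then 3r + 12 = 3·(2j + 1) + 12 = 2·3j + 15, which is odd.

[⇒] Suppose 3r + 12 is odd. Since 3 is odd, 3r and r have the same parity, so 3r + 12 ≡ r + 12 (mod 2). As 12 is even, 3r + 12 is odd exactly when r is odd. Thus r is odd.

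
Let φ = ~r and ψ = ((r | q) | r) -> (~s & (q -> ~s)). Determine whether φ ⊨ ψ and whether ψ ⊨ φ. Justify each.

(→) This fails. Under s = T, q = T, r = F, the left side is true but the right side is false.

(←) This fails. Under s = F, q = F, r = T, the left side is false but the right side is true.

Neither direction holds.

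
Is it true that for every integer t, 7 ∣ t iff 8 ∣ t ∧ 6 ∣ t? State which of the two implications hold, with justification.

Both directions fail.

(→) This fails: take t = 7. Certainly 7 ∣ 7, but 8 ∤ 7.

(←) This fails: take t = 24. Both 8 ∣ 24 and 6 ∣ 24, yet 24 is not a multiple of 7 (since 24 = 3·7 + 3), so 7 ∤ 24.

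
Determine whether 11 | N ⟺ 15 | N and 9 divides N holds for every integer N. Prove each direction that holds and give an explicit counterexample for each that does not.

(⟹) This fails: take N = 11. Certainly 11 ∣ 11, but 15 ∤ 11.

(⟸) This fails: take N = 45. Both 15 ∣ 45 and 9 ∣ 45, yet 45 is not a multiple of 11 (since 45 = 4·11 + 1), so 11 ∤ 45.

(⇒) fails and (⇐) fails.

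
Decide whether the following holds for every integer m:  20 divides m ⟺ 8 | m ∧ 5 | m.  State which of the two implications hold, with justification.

Not equivalent: only (⇐) holds.

Forward direction. This fails: take m = 20. Certainly 20 ∣ 20, but 8 ∤ 20.

Converse. Suppose 8 ∣ m and 5 ∣ m. Any common multiple of 8 and 5 is a multiple of their lcm; here gcd(8, 5) = 1, so lcm(8, 5) = 8·5 = 40, so 40 ∣ m. Since 20 ∣ 40, it follows that 20 ∣ m.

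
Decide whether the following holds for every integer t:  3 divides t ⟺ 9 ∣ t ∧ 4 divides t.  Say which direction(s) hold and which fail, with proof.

[⇒] This fails: take t = 3. Certainly 3 ∣ 3, but 9 ∤ 3.

[⇐] Suppose 9 ∣ t and 4 ∣ t. Any common multiple of 9 and 4 is a multiple of their lcm; here gcd(9, 4) = 1, so lcm(9, 4) = 9·4 = 36, so 36 ∣ t. Since 3 ∣ 36, it follows that 3 ∣ t.

Not equivalent: only (⇐) holds.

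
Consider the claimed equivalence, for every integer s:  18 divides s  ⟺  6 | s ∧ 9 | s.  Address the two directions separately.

The biconditional holds.

Forward direction. If 18 ∣ s, write s = 18q. Since 18 = 3·6, s = 6·(3q), so 6 ∣ s; and since 18 = 2·9, s = 9·(2q), so 9 ∣ s.

Converse. Suppose 6 ∣ s and 9 ∣ s. Any common multiple of 6 and 9 is a multiple of their lcm; here lcm(6, 9) = 6·9/gcd(6, 9) = 54/3 = 18, so 18 ∣ s.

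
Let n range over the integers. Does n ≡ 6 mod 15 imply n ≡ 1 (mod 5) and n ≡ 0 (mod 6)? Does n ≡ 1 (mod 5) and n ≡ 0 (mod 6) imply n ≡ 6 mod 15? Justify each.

(←) If n ≡ 1 (mod 5) and n ≡ 0 (mod 6), then by the Chinese remainder theorem n ≡ 6 (mod 30). Since 6 ≡ 6 (mod 15) and 15 ∣ 30, we get n ≡ 6 (mod 15).

(→) This fails: n = 21 gives 21 ≡ 6 (mod 15) but 21 ≡ 3 (mod 6), so the conjunction on the right does not hold.

Only the converse holds.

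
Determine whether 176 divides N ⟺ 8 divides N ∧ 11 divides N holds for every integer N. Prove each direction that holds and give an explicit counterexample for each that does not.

[⇐] This fails: take N = 88. Both 8 ∣ 88 and 11 ∣ 88, yet 88 is not a multiple of 176 (since 88 = 0·176 + 88), so 176 ∤ 88.

[⇒] If 176 ∣ N, write N = 176q. Since 176 = 22·8, N = 8·(22q), so 8 ∣ N; and since 176 = 16·11, N = 11·(16q), so 11 ∣ N.

Only the forward direction holds.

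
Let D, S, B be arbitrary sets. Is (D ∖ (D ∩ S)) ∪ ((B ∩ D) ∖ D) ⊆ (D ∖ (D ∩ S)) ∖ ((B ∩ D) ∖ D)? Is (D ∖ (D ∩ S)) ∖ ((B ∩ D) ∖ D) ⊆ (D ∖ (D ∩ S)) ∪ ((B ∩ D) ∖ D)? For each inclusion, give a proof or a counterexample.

(⊆) Let x ∈ (D ∖ (D ∩ S)) ∪ ((B ∩ D) ∖ D). Then either x ∈ D and x ∉ S, B; or x ∈ D ∩ B and x ∉ S. In each case x ∈ (D ∖ (D ∩ S)) ∖ ((B ∩ D) ∖ D), so (D ∖ (D ∩ S)) ∪ ((B ∩ D) ∖ D) ⊆ (D ∖ (D ∩ S)) ∖ ((B ∩ D) ∖ D).

(⊇) Let x ∈ (D ∖ (D ∩ S)) ∖ ((B ∩ D) ∖ D). Then either x ∈ D and x ∉ S, B; or x ∈ D ∩ B and x ∉ S. In each case x ∈ (D ∖ (D ∩ S)) ∪ ((B ∩ D) ∖ D), so (D ∖ (D ∩ S)) ∖ ((B ∩ D) ∖ D) ⊆ (D ∖ (D ∩ S)) ∪ ((B ∩ D) ∖ D).

Both inclusions hold; the sets are equal.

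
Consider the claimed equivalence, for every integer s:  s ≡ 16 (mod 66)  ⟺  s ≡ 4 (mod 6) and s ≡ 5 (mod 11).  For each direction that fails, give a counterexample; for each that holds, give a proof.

Both implications hold.

Forward direction. Suppose s ≡ 16 (mod 66); write s = 66j + 16. Since 6 ∣ 66, reducing mod 6 gives s ≡ 16 ≡ 4 (mod 6); since 11 ∣ 66, reducing mod 11 gives s ≡ 16 ≡ 5 (mod 11).

Converse. If s ≡ 4 (mod 6) and s ≡ 5 (mod 11), then by the Chinese remainder theorem s ≡ 16 (mod 66). This is exactly s ≡ 16 (mod 66).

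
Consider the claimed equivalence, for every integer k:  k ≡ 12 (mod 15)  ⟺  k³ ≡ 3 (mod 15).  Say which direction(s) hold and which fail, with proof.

(←) Suppose k³ ≡ 3 (mod 15). The only residue r in {0, …, 14} with r³ ≡ 3 (mod 15) is r = 12, so k ≡ 12 (mod 15).

(→) Suppose k ≡ 12 (mod 15). Write k = 15j + 12. Then (15j + 12)³ = 3375j³ + 8100j² + 6480j + 1728 = 15(225j³ + 540j² + 432j + 115) + 3, so k³ ≡ 3 (mod 15).

Both directions hold.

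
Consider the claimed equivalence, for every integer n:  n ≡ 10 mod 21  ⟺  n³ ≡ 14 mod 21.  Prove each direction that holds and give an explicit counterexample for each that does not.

[⇒] This fails: take n = 10. Then 10 ≡ 10 (mod 21), but 10³ = 1000 ≡ 13 (mod 21), not 14.

[⇐] This fails: take n = 14. Then 14³ = 2744 ≡ 14 (mod 21), yet 14 ≡ 14 (mod 21), not 10.

Both directions fail.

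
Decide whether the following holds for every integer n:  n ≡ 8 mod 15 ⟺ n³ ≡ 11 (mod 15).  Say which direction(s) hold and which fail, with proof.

Neither direction holds.

(⟹) This fails: take n = 8. Then 8 ≡ 8 (mod 15), but 8³ = 512 ≡ 2 (mod 15), not 11.

(⟸) This fails: take n = 11. Then 11³ = 1331 ≡ 11 (mod 15), yet 11 ≡ 11 (mod 15), not 8.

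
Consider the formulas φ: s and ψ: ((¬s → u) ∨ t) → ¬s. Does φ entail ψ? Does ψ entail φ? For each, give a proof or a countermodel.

(→) This fails. Under t = F, s = T, u = F, the left side is true but the right side is false.

(←) This fails. Under t = F, s = F, u = F, the left side is false but the right side is true.

Neither implication holds.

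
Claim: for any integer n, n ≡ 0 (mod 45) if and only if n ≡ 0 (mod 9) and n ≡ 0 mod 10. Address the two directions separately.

Converse. If n ≡ 0 (mod 9) and n ≡ 0 (mod 10), then by the Chinese remainder theorem n ≡ 0 (mod 90). Since 0 ≡ 0 (mod 45) and 45 ∣ 90, we get n ≡ 0 (mod 45).

Forward direction. This fails: n = 45 gives 45 ≡ 0 (mod 45) but 45 ≡ 5 (mod 10), so the conjunction on the right does not hold.

The forward direction fails; the converse holds.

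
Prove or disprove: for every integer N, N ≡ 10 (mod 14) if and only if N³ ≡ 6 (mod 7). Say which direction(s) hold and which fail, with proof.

Only the forward direction holds.

(→) Suppose N ≡ 10 (mod 14). Then N³ ≡ 10³ = 1000 (mod 14), and since 7 ∣ 14, also N³ ≡ 6 (mod 7).

(←) This fails: take N = 3. Then 3³ = 27 ≡ 6 (mod 7), yet 3 ≡ 3 (mod 14), not 10.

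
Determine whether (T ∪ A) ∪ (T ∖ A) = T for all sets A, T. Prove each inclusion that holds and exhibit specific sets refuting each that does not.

(⟸) Let x ∈ T. Then either x ∈ T and x ∉ A; or x ∈ A ∩ T. In each case x ∈ (T ∪ A) ∪ (T ∖ A), so T ⊆ (T ∪ A) ∪ (T ∖ A).

(⟹) This inclusion fails. Take A = {1}, T = ∅; then 1 ∈ (T ∪ A) ∪ (T ∖ A) but 1 ∉ T.

Only the reverse inclusion holds.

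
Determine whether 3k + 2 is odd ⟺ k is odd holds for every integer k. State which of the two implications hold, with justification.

(⇐) Suppose k is odd; write k = 2j + 1. Then 3k + 2 = 3·(2j + 1) + 2 = 2·3j + 5, which is odd.

(⇒) Suppose 3k + 2 is odd. Since 3 is odd, 3k and k have the same parity, so 3k + 2 ≡ k + 2 (mod 2). As 2 is even, 3k + 2 is odd exactly when k is odd. Thus k is odd.

The biconditional holds.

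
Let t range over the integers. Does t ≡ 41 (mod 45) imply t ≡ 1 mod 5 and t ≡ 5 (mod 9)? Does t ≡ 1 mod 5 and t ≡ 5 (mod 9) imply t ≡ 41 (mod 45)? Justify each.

Both implications hold.

Forward direction. Suppose t ≡ 41 (mod 45); write t = 45j + 41. Since 5 ∣ 45, reducing mod 5 gives t ≡ 41 ≡ 1 (mod 5); since 9 ∣ 45, reducing mod 9 gives t ≡ 41 ≡ 5 (mod 9).

Converse. If t ≡ 1 (mod 5) and t ≡ 5 (mod 9), then by the Chinese remainder theorem t ≡ 41 (mod 45). This is exactly t ≡ 41 (mod 45).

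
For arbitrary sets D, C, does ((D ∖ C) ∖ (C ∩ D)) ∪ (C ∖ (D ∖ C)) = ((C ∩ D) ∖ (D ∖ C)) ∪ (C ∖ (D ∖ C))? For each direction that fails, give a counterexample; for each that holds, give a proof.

(⊆) fails; (⊇) holds.

(⊆) This inclusion fails. Take D = {1}, C = ∅; then 1 ∈ ((D ∖ C) ∖ (C ∩ D)) ∪ (C ∖ (D ∖ C)) but 1 ∉ ((C ∩ D) ∖ (D ∖ C)) ∪ (C ∖ (D ∖ C)).

(⊇) Let x ∈ ((C ∩ D) ∖ (D ∖ C)) ∪ (C ∖ (D ∖ C)). Then either x ∈ C and x ∉ D; or x ∈ D ∩ C. In each case x ∈ ((D ∖ C) ∖ (C ∩ D)) ∪ (C ∖ (D ∖ C)), so ((C ∩ D) ∖ (D ∖ C)) ∪ (C ∖ (D ∖ C)) ⊆ ((D ∖ C) ∖ (C ∩ D)) ∪ (C ∖ (D ∖ C)).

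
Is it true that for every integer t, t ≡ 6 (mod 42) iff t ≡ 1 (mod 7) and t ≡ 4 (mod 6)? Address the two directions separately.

[⇒] This fails: t = 6 gives 6 ≡ 6 (mod 42) but 6 ≡ 6 (mod 7), so the conjunction on the right does not hold.

[⇐] This fails: t = 22 satisfies both congruences on the right (22 ≡ 1 mod 7 and 22 ≡ 4 mod 6) yet 22 ≡ 22 (mod 42), not 6.

Neither implication holds.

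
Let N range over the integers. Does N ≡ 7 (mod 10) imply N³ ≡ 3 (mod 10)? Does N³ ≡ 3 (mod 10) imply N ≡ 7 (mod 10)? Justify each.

The biconditional holds.

(⇒) Suppose N ≡ 7 (mod 10). Write N = 10j + 7. Then (10j + 7)³ = 1000j³ + 2100j² + 1470j + 343 = 10(100j³ + 210j² + 147j + 34) + 3, so N³ ≡ 3 (mod 10).

(⇐) Conversely, suppose N³ ≡ 3 (mod 10). The only residue r in {0, …, 9} with r³ ≡ 3 (mod 10) is r = 7, so N ≡ 7 (mod 10).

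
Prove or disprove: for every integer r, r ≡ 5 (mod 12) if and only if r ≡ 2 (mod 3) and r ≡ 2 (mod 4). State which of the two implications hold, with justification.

(⟹) This fails: r = 5 gives 5 ≡ 5 (mod 12) but 5 ≡ 1 (mod 4), so the conjunction on the right does not hold.

(⟸) This fails: r = 2 satisfies both congruences on the right (2 ≡ 2 mod 3 and 2 ≡ 2 mod 4) yet 2 ≡ 2 (mod 12), not 5.

Both directions fail.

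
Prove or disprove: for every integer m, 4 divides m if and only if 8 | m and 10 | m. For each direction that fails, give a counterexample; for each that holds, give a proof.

(⟹) This fails: take m = 4. Certainly 4 ∣ 4, but 8 ∤ 4.

(⟸) Suppose 8 ∣ m and 10 ∣ m. Any common multiple of 8 and 10 is a multiple of their lcm; here lcm(8, 10) = 8·10/gcd(8, 10) = 80/2 = 40, so 40 ∣ m. Since 4 ∣ 40, it follows that 4 ∣ m.

Not equivalent: only (⇐) holds.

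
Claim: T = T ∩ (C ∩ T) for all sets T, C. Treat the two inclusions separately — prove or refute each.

Only the reverse inclusion holds.

(⊆) This inclusion fails. Take T = {1}, C = ∅; then 1 ∈ T but 1 ∉ T ∩ (C ∩ T).

(⊇) Let x ∈ T ∩ (C ∩ T). Then x ∈ T ∩ C, from which x ∈ T.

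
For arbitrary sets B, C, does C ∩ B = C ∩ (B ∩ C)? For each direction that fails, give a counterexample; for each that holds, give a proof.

Forward inclusion. Let x ∈ C ∩ B. Then x ∈ B ∩ C, from which x ∈ C ∩ (B ∩ C).

Reverse inclusion. Let x ∈ C ∩ (B ∩ C). Then x ∈ B ∩ C, from which x ∈ C ∩ B.

The two sets are equal.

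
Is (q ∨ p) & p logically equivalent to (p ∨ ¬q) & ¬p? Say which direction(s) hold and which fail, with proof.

Neither implication holds.

(→) This fails. Under q = F, p = T, the left side is true but the right side is false.

(←) This fails. Under q = F, p = F, the left side is false but the right side is true.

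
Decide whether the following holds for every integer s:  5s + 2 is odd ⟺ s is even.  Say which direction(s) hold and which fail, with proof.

Neither implication holds.

(⟹) This fails: s = 7 gives 5s + 2 = 37, which is odd, but 7 is odd, not even.

(⟸) This also fails: s = 6 is even, but 5s + 2 = 32 is even, not odd.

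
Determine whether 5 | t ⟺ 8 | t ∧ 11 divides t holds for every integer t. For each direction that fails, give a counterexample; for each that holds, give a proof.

Neither direction holds.

(→) This fails: take t = 5. Certainly 5 ∣ 5, but 8 ∤ 5.

(←) This fails: take t = 88. Both 8 ∣ 88 and 11 ∣ 88, yet 88 is not a multiple of 5 (since 88 = 17·5 + 3), so 5 ∤ 88.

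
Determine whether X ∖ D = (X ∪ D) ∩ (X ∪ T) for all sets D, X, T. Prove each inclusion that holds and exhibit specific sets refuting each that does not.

The sets are not equal: only the forward inclusion holds.

(⟹) Let x ∈ X ∖ D. Then either x ∈ X and x ∉ D, T; or x ∈ X ∩ T and x ∉ D. In each case x ∈ (X ∪ D) ∩ (X ∪ T), so X ∖ D ⊆ (X ∪ D) ∩ (X ∪ T).

(⟸) This inclusion fails. Take D = {1}, X = {1}, T = ∅; then 1 ∈ (X ∪ D) ∩ (X ∪ T) but 1 ∉ X ∖ D.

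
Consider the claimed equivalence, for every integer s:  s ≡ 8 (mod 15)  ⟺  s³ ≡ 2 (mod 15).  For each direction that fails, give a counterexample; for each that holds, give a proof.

(→) Suppose s ≡ 8 (mod 15). Write s = 15j + 8. Then (15j + 8)³ = 3375j³ + 5400j² + 2880j + 512 = 15(225j³ + 360j² + 192j + 34) + 2, so s³ ≡ 2 (mod 15).

(←) Conversely, suppose s³ ≡ 2 (mod 15). The only residue r in {0, …, 14} with r³ ≡ 2 (mod 15) is r = 8, so s ≡ 8 (mod 15).

Both implications hold.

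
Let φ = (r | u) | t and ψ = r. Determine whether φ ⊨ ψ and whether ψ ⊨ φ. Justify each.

Only the converse holds.

(⇒) This fails. Under r = F, u = T, t = F, the left side is true but the right side is false.

(⇐) Assume the antecedent. If r is true, (r | u) | t reduces to true regardless of the other variables. If r is false, the antecedent cannot hold. Either way (r | u) | t holds.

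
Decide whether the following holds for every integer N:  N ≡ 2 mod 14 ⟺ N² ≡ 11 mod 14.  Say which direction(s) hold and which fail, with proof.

Both directions fail.

[⇒] This fails: take N = 2. Then 2 ≡ 2 (mod 14), but 2² = 4 ≡ 4 (mod 14), not 11.

[⇐] This fails: take N = 5. Then 5² = 25 ≡ 11 (mod 14), yet 5 ≡ 5 (mod 14), not 2.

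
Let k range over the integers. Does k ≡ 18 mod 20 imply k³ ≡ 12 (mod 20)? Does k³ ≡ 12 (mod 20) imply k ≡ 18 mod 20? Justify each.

The forward direction holds; the converse fails.

(⟹) Suppose k ≡ 18 mod 20. Write k = 20j + 18. Then (20j + 18)³ = 8000j³ + 21600j² + 19440j + 5832 = 20(400j³ + 1080j² + 972j + 291) + 12, so k³ ≡ 12 (mod 20).

(⟸) This fails: take k = 8. Then 8³ = 512 ≡ 12 (mod 20), yet 8 ≡ 8 (mod 20), not 18.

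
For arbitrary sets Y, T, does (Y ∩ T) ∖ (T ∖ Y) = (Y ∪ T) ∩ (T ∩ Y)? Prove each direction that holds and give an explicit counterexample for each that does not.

(⟹) Let x ∈ (Y ∩ T) ∖ (T ∖ Y). Then x ∈ Y ∩ T, from which x ∈ (Y ∪ T) ∩ (T ∩ Y).

(⟸) Let x ∈ (Y ∪ T) ∩ (T ∩ Y). Then x ∈ Y ∩ T, from which x ∈ (Y ∩ T) ∖ (T ∖ Y).

Both inclusions hold.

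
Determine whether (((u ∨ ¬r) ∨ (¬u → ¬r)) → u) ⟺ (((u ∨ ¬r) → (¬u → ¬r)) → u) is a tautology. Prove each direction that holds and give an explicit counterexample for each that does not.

(⇒) fails; (⇐) holds.

(←) Assume the antecedent. If u is true, ((u ∨ ¬r) ∨ (¬u → ¬r)) → u reduces to true regardless of the other variables. If u is false, the antecedent cannot hold. Either way ((u ∨ ¬r) ∨ (¬u → ¬r)) → u holds.

(→) This fails. Under u = F, r = T, the left side is true but the right side is false.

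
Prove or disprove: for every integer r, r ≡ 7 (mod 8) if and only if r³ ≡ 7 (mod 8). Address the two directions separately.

Both implications hold.

[⇒] Suppose r ≡ 7 (mod 8). Write r = 8j + 7. Then (8j + 7)³ = 512j³ + 1344j² + 1176j + 343 = 8(64j³ + 168j² + 147j + 42) + 7, so r³ ≡ 7 (mod 8).

[⇐] Conversely, suppose r³ ≡ 7 (mod 8). The only residue r in {0, …, 7} with r³ ≡ 7 (mod 8) is r = 7, so r ≡ 7 (mod 8).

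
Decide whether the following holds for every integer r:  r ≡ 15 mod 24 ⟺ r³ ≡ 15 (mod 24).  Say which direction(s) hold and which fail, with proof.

Both directions hold; the statement is true.

[⇒] Suppose r ≡ 15 mod 24. Write r = 24j + 15. Then (24j + 15)³ = 13824j³ + 25920j² + 16200j + 3375 = 24(576j³ + 1080j² + 675j + 140) + 15, so r³ ≡ 15 (mod 24).

[⇐] Conversely, suppose r³ ≡ 15 (mod 24). The only residue r in {0, …, 23} with r³ ≡ 15 (mod 24) is r = 15, so r ≡ 15 (mod 24).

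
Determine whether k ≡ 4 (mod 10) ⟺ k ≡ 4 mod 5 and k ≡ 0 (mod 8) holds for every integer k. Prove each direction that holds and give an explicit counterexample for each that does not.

Only the converse holds.

Forward direction. This fails: k = 34 gives 34 ≡ 4 (mod 10) but 34 ≡ 2 (mod 8), so the conjunction on the right does not hold.

Converse. If k ≡ 4 (mod 5) and k ≡ 0 (mod 8), then by the Chinese remainder theorem k ≡ 24 (mod 40). Since 24 ≡ 4 (mod 10) and 10 ∣ 40, we get k ≡ 4 (mod 10).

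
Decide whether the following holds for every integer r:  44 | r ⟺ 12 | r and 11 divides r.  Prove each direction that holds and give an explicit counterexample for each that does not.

(⟹) This fails: take r = 44. Certainly 44 ∣ 44, but 12 ∤ 44.

(⟸) Suppose 12 ∣ r and 11 ∣ r. Any common multiple of 12 and 11 is a multiple of their lcm; here gcd(12, 11) = 1, so lcm(12, 11) = 12·11 = 132, so 132 ∣ r. Since 44 ∣ 132, it follows that 44 ∣ r.

(⇒) fails; (⇐) holds.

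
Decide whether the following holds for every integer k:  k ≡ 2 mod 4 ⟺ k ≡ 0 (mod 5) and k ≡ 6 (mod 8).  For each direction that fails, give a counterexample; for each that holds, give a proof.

(⇒) This fails: k = 2 gives 2 ≡ 2 (mod 4) but 2 ≡ 2 (mod 5), so the conjunction on the right does not hold.

(⇐) Conversely, if k ≡ 0 (mod 5) and k ≡ 6 (mod 8), then by the Chinese remainder theorem k ≡ 30 (mod 40). Since 30 ≡ 2 (mod 4) and 4 ∣ 40, we get k ≡ 2 (mod 4).

Only the reverse direction holds.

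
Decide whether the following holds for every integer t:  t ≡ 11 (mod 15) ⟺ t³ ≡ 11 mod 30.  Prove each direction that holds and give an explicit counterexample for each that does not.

[⇐] The residues r modulo 30 with r³ ≡ 11 (mod 30) are exactly {11}, and each is ≡ 11 (mod 15).

[⇒] This fails: take t = 26. Then 26 ≡ 11 (mod 15), but 26³ = 17576 ≡ 26 (mod 30), not 11.

(⇒) fails; (⇐) holds.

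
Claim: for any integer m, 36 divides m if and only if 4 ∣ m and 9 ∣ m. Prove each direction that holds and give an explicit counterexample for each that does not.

(←) Suppose 4 ∣ m and 9 ∣ m. Any common multiple of 4 and 9 is a multiple of their lcm; here gcd(4, 9) = 1, so lcm(4, 9) = 4·9 = 36, so 36 ∣ m.

(→) If 36 ∣ m, write m = 36q. Since 36 = 9·4, m = 4·(9q), so 4 ∣ m; and since 36 = 4·9, m = 9·(4q), so 9 ∣ m.

Both implications hold.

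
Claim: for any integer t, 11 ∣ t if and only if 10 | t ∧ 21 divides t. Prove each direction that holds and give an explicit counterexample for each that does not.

(⟹) This fails: take t = 11. Certainly 11 ∣ 11, but 10 ∤ 11.

(⟸) This fails: take t = 210. Both 10 ∣ 210 and 21 ∣ 210, yet 210 is not a multiple of 11 (since 210 = 19·11 + 1), so 11 ∤ 210.

Neither implication holds.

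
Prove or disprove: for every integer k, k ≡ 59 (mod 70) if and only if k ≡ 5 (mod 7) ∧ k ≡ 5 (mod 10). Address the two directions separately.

[⇒] This fails: k = 59 gives 59 ≡ 59 (mod 70) but 59 ≡ 3 (mod 7), so the conjunction on the right does not hold.

[⇐] This fails: k = 5 satisfies both congruences on the right (5 ≡ 5 mod 7 and 5 ≡ 5 mod 10) yet 5 ≡ 5 (mod 70), not 59.

Neither implication holds.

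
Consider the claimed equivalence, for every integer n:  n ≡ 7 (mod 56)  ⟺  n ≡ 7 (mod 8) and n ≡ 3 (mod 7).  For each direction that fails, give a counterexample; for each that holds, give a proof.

[⇒] This fails: n = 7 gives 7 ≡ 7 (mod 56) but 7 ≡ 0 (mod 7), so the conjunction on the right does not hold.

[⇐] This fails: n = 31 satisfies both congruences on the right (31 ≡ 7 mod 8 and 31 ≡ 3 mod 7) yet 31 ≡ 31 (mod 56), not 7.

Both directions fail.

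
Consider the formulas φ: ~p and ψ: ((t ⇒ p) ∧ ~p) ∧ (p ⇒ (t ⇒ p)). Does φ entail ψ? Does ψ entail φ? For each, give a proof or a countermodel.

Not equivalent: only (⇐) holds.

(⇒) This fails. Under t = T, p = F, the left side is true but the right side is false.

(⇐) Assume the antecedent. If t is true, the antecedent cannot hold. If t is false, the antecedent forces (t = F, p = F), and ~p holds there. Either way ~p holds.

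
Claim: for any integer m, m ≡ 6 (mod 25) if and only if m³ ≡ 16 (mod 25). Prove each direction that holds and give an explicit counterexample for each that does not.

Equivalent; both directions hold.

(⟹) Suppose m ≡ 6 (mod 25). Write m = 25j + 6. Then (25j + 6)³ = 15625j³ + 11250j² + 2700j + 216 = 25(625j³ + 450j² + 108j + 8) + 16, so m³ ≡ 16 (mod 25).

(⟸) Conversely, suppose m³ ≡ 16 (mod 25). The only residue r in {0, …, 24} with r³ ≡ 16 (mod 25) is r = 6, so m ≡ 6 (mod 25).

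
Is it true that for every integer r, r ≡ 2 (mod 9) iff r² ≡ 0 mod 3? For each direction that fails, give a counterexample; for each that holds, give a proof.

Forward direction. This fails: take r = 2. Then 2 ≡ 2 (mod 9), but 2² = 4 ≡ 1 (mod 3), not 0.

Converse. This fails: take r = 0. Then 0² = 0 ≡ 0 (mod 3), yet 0 ≡ 0 (mod 9), not 2.

Neither implication holds.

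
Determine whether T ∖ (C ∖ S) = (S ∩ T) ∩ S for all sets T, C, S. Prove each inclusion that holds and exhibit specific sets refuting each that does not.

(⟹) This inclusion fails. Take T = {1}, C = ∅, S = ∅; then 1 ∈ T ∖ (C ∖ S) but 1 ∉ (S ∩ T) ∩ S.

(⟸) Let x ∈ (S ∩ T) ∩ S. Then either x ∈ T ∩ S and x ∉ C; or x ∈ T ∩ C ∩ S. In each case x ∈ T ∖ (C ∖ S), so (S ∩ T) ∩ S ⊆ T ∖ (C ∖ S).

The sets are not equal: only the reverse inclusion holds.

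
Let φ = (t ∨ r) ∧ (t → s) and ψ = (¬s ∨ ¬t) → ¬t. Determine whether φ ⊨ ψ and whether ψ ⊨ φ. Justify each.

Forward direction. Assume the antecedent. If t is true, the antecedent forces (r = F, t = T, s = T) or (r = T, t = T, s = T), and (¬s ∨ ¬t) → ¬t holds there. If t is false, (¬s ∨ ¬t) → ¬t reduces to true regardless of the other variables. Either way (¬s ∨ ¬t) → ¬t holds.

Converse. This fails. Under r = F, t = F, s = F, the left side is false but the right side is true.

Only the forward implication holds.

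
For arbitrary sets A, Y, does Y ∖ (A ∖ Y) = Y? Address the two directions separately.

The two sets are equal.

(⊆) Let x ∈ Y ∖ (A ∖ Y). Then either x ∈ Y and x ∉ A; or x ∈ A ∩ Y. In each case x ∈ Y, so Y ∖ (A ∖ Y) ⊆ Y.

(⊇) Let x ∈ Y. Then either x ∈ Y and x ∉ A; or x ∈ A ∩ Y. In each case x ∈ Y ∖ (A ∖ Y), so Y ⊆ Y ∖ (A ∖ Y).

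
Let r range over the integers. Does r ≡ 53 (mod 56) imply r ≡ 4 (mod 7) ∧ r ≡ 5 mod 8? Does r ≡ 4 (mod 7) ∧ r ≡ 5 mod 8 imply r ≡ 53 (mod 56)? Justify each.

Both implications hold.

(→) Suppose r ≡ 53 (mod 56); write r = 56j + 53. Since 7 ∣ 56, reducing mod 7 gives r ≡ 53 ≡ 4 (mod 7); since 8 ∣ 56, reducing mod 8 gives r ≡ 53 ≡ 5 (mod 8).

(←) Conversely, if r ≡ 4 (mod 7) and r ≡ 5 (mod 8), then by the Chinese remainder theorem r ≡ 53 (mod 56). This is exactly r ≡ 53 (mod 56).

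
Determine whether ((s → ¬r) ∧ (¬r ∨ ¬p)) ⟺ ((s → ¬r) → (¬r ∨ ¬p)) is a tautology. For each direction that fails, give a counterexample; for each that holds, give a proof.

(⇒) holds; (⇐) fails.

(→) Assume the antecedent. If r is true, the antecedent forces (s = F, r = T, p = F), and (s → ¬r) → (¬r ∨ ¬p) holds there. If r is false, (s → ¬r) → (¬r ∨ ¬p) reduces to true regardless of the other variables. Either way (s → ¬r) → (¬r ∨ ¬p) holds.

(←) This fails. Under s = T, r = T, p = F, the left side is false but the right side is true.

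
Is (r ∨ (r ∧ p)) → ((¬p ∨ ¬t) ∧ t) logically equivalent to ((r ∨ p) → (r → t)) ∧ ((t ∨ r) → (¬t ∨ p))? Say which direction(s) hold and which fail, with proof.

Neither direction holds.

(→) This fails. Under t = T, p = F, r = F, the left side is true but the right side is false.

(←) This fails. Under t = T, p = T, r = T, the left side is false but the right side is true.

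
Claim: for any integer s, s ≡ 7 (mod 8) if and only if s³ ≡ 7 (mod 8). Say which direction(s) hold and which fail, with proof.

The biconditional holds.

(→) Suppose s ≡ 7 (mod 8). Write s = 8j + 7. Then (8j + 7)³ = 512j³ + 1344j² + 1176j + 343 = 8(64j³ + 168j² + 147j + 42) + 7, so s³ ≡ 7 (mod 8).

(←) For the converse, argue contrapositively. If s ≢ 7 (mod 8), then s is congruent to one of 0, 1, 2, 3, 4, 5, 6 modulo 8, and these give s³ ≡ 0, 1, 0, 3, 0, 5, 0 respectively — never 7.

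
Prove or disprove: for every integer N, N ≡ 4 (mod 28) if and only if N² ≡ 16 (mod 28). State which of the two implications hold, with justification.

[⇒] Suppose N ≡ 4 (mod 28). Write N = 28j + 4. Then (28j + 4)² = 784j² + 224j + 16 = 28(28j² + 8j) + 16, so N² ≡ 16 (mod 28).

[⇐] This fails: take N = 10. Then 10² = 100 ≡ 16 (mod 28), yet 10 ≡ 10 (mod 28), not 4.

(⇒) holds; (⇐) fails.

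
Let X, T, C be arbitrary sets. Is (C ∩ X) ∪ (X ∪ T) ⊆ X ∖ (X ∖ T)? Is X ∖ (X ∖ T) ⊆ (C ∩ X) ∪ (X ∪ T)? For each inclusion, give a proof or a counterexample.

(⊆) fails; (⊇) holds.

(⟸) Let x ∈ X ∖ (X ∖ T). Then either x ∈ X ∩ T and x ∉ C; or x ∈ X ∩ T ∩ C. In each case x ∈ (C ∩ X) ∪ (X ∪ T), so X ∖ (X ∖ T) ⊆ (C ∩ X) ∪ (X ∪ T).

(⟹) This inclusion fails. Take X = {1}, T = ∅, C = ∅; then 1 ∈ (C ∩ X) ∪ (X ∪ T) but 1 ∉ X ∖ (X ∖ T).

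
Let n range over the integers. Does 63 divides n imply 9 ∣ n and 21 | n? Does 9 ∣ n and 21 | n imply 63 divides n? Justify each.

(⇒) If 63 ∣ n, write n = 63q. Since 63 = 7·9, n = 9·(7q), so 9 ∣ n; and since 63 = 3·21, n = 21·(3q), so 21 ∣ n.

(⇐) Suppose 9 ∣ n and 21 ∣ n. Any common multiple of 9 and 21 is a multiple of their lcm; here lcm(9, 21) = 9·21/gcd(9, 21) = 189/3 = 63, so 63 ∣ n.

Both implications hold.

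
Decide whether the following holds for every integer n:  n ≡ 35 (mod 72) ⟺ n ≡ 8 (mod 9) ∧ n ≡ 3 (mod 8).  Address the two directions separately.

Forward direction. Suppose n ≡ 35 (mod 72); write n = 72j + 35. Since 9 ∣ 72, reducing mod 9 gives n ≡ 35 ≡ 8 (mod 9); since 8 ∣ 72, reducing mod 8 gives n ≡ 35 ≡ 3 (mod 8).

Converse. If n ≡ 8 (mod 9) and n ≡ 3 (mod 8), then by the Chinese remainder theorem n ≡ 35 (mod 72). This is exactly n ≡ 35 (mod 72).

Both directions hold; the statement is true.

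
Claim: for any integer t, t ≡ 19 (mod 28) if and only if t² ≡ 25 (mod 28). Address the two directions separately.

(⇒) Suppose t ≡ 19 (mod 28). Write t = 28j + 19. Then (28j + 19)² = 784j² + 1064j + 361 = 28(28j² + 38j + 12) + 25, so t² ≡ 25 (mod 28).

(⇐) This fails: take t = 5. Then 5² = 25 ≡ 25 (mod 28), yet 5 ≡ 5 (mod 28), not 19.

(⇒) holds; (⇐) fails.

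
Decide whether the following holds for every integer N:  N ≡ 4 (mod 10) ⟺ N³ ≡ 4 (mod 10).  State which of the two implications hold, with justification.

Both directions hold.

Forward direction. Suppose N ≡ 4 (mod 10). Write N = 10j + 4. Then (10j + 4)³ = 1000j³ + 1200j² + 480j + 64 = 10(100j³ + 120j² + 48j + 6) + 4, so N³ ≡ 4 (mod 10).

Converse. Suppose N³ ≡ 4 (mod 10). The only residue r in {0, …, 9} with r³ ≡ 4 (mod 10) is r = 4, so N ≡ 4 (mod 10).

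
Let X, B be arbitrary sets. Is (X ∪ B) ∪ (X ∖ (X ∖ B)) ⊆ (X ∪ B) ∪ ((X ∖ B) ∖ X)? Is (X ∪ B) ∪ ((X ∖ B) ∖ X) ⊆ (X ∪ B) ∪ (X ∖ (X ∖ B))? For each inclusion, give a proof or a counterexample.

Both inclusions hold.

(⊆) Let x ∈ (X ∪ B) ∪ (X ∖ (X ∖ B)). Then either x ∈ X and x ∉ B; or x ∈ B and x ∉ X; or x ∈ X ∩ B. In each case x ∈ (X ∪ B) ∪ ((X ∖ B) ∖ X), so (X ∪ B) ∪ (X ∖ (X ∖ B)) ⊆ (X ∪ B) ∪ ((X ∖ B) ∖ X).

(⊇) Let x ∈ (X ∪ B) ∪ ((X ∖ B) ∖ X). Then either x ∈ X and x ∉ B; or x ∈ B and x ∉ X; or x ∈ X ∩ B. In each case x ∈ (X ∪ B) ∪ (X ∖ (X ∖ B)), so (X ∪ B) ∪ ((X ∖ B) ∖ X) ⊆ (X ∪ B) ∪ (X ∖ (X ∖ B)).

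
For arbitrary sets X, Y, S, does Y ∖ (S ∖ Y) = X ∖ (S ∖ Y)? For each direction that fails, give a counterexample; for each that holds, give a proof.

Forward inclusion. This inclusion fails. Take X = ∅, Y = {1}, S = ∅; then 1 ∈ Y ∖ (S ∖ Y) but 1 ∉ X ∖ (S ∖ Y).

Reverse inclusion. This inclusion fails. Take X = {1}, Y = ∅, S = ∅; then 1 ∈ X ∖ (S ∖ Y) but 1 ∉ Y ∖ (S ∖ Y).

Neither inclusion holds.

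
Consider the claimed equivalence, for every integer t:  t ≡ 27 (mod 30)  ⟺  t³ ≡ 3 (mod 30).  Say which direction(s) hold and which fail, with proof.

[⇒] Suppose t ≡ 27 (mod 30). Write t = 30j + 27. Then (30j + 27)³ = 27000j³ + 72900j² + 65610j + 19683 = 30(900j³ + 2430j² + 2187j + 656) + 3, so t³ ≡ 3 (mod 30).

[⇐] Conversely, suppose t³ ≡ 3 (mod 30). The only residue r in {0, …, 29} with r³ ≡ 3 (mod 30) is r = 27, so t ≡ 27 (mod 30).

Both directions hold.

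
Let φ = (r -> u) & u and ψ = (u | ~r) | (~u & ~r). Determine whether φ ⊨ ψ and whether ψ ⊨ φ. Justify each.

(→) Assume the antecedent. If u is true, (u | ~r) | (~u & ~r) reduces to true regardless of the other variables. If u is false, the antecedent cannot hold. Either way (u | ~r) | (~u & ~r) holds.

(←) This fails. Under u = F, r = F, the left side is false but the right side is true.

Only the forward direction holds.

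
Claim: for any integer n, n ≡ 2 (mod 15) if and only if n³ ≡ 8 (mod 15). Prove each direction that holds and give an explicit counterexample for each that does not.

The biconditional holds.

[⇒] Suppose n ≡ 2 (mod 15). Write n = 15j + 2. Then (15j + 2)³ = 3375j³ + 1350j² + 180j + 8 = 15(225j³ + 90j² + 12j) + 8, so n³ ≡ 8 (mod 15).

[⇐] Conversely, suppose n³ ≡ 8 (mod 15). The only residue r in {0, …, 14} with r³ ≡ 8 (mod 15) is r = 2, so n ≡ 2 (mod 15).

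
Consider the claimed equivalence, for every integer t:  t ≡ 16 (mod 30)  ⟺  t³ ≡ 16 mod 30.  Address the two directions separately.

(⇐) Suppose t³ ≡ 16 (mod 30). The only residue r in {0, …, 29} with r³ ≡ 16 (mod 30) is r = 16, so t ≡ 16 (mod 30).

(⇒) Suppose t ≡ 16 (mod 30). Write t = 30j + 16. Then (30j + 16)³ = 27000j³ + 43200j² + 23040j + 4096 = 30(900j³ + 1440j² + 768j + 136) + 16, so t³ ≡ 16 (mod 30).

The biconditional holds.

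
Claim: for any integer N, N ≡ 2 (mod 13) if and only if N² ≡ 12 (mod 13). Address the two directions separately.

(⇒) This fails: take N = 2. Then 2 ≡ 2 (mod 13), but 2² = 4 ≡ 4 (mod 13), not 12.

(⇐) This fails: take N = 5. Then 5² = 25 ≡ 12 (mod 13), yet 5 ≡ 5 (mod 13), not 2.

(⇒) fails and (⇐) fails.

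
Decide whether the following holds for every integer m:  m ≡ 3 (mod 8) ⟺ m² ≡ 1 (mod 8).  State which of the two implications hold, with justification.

Converse. This fails: take m = 1. Then 1² = 1 ≡ 1 (mod 8), yet 1 ≡ 1 (mod 8), not 3.

Forward direction. Suppose m ≡ 3 (mod 8). Write m = 8j + 3. Then (8j + 3)² = 64j² + 48j + 9 = 8(8j² + 6j + 1) + 1, so m² ≡ 1 (mod 8).

Only the forward implication holds.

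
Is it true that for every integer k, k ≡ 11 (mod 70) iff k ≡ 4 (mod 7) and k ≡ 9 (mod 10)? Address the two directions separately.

Neither direction holds.

(⇒) This fails: k = 11 gives 11 ≡ 11 (mod 70) but 11 ≡ 1 (mod 10), so the conjunction on the right does not hold.

(⇐) This fails: k = 39 satisfies both congruences on the right (39 ≡ 4 mod 7 and 39 ≡ 9 mod 10) yet 39 ≡ 39 (mod 70), not 11.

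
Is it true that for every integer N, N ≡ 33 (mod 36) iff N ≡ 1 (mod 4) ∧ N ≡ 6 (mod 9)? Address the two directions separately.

(⟹) Suppose N ≡ 33 (mod 36); write N = 36j + 33. Since 4 ∣ 36, reducing mod 4 gives N ≡ 33 ≡ 1 (mod 4); since 9 ∣ 36, reducing mod 9 gives N ≡ 33 ≡ 6 (mod 9).

(⟸) Conversely, if N ≡ 1 (mod 4) and N ≡ 6 (mod 9), then by the Chinese remainder theorem N ≡ 33 (mod 36). This is exactly N ≡ 33 (mod 36).

Both directions hold; the statement is true.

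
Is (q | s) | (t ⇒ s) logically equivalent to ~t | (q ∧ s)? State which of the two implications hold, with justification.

Only the reverse direction holds.

(→) This fails. Under s = T, q = F, t = T, the left side is true but the right side is false.

(←) Assume the antecedent. If s is true, (q | s) | (t ⇒ s) reduces to true regardless of the other variables. If s is false, the antecedent forces (s = F, q = F, t = F) or (s = F, q = T, t = F), and (q | s) | (t ⇒ s) holds there. Either way (q | s) | (t ⇒ s) holds.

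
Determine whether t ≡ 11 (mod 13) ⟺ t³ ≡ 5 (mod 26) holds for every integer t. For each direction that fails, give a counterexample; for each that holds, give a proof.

(⇒) fails and (⇐) fails.

(→) This fails: take t = 24. Then 24 ≡ 11 (mod 13), but 24³ = 13824 ≡ 18 (mod 26), not 5.

(←) This fails: take t = 7. Then 7³ = 343 ≡ 5 (mod 26), yet 7 ≡ 7 (mod 13), not 11.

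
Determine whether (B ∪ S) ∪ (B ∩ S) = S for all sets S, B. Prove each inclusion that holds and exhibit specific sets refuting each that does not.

Only the reverse inclusion holds.

(⟹) This inclusion fails. Take S = ∅, B = {1}; then 1 ∈ (B ∪ S) ∪ (B ∩ S) but 1 ∉ S.

(⟸) Let x ∈ S. Then either x ∈ S and x ∉ B; or x ∈ S ∩ B. In each case x ∈ (B ∪ S) ∪ (B ∩ S), so S ⊆ (B ∪ S) ∪ (B ∩ S).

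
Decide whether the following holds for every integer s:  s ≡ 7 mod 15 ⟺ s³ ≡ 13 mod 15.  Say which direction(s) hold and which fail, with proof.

(⇒) Suppose s ≡ 7 mod 15. Write s = 15j + 7. Then (15j + 7)³ = 3375j³ + 4725j² + 2205j + 343 = 15(225j³ + 315j² + 147j + 22) + 13, so s³ ≡ 13 (mod 15).

(⇐) Conversely, suppose s³ ≡ 13 (mod 15). The only residue r in {0, …, 14} with r³ ≡ 13 (mod 15) is r = 7, so s ≡ 7 (mod 15).

The biconditional holds.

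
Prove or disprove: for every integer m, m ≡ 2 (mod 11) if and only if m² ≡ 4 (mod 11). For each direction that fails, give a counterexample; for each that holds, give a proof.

(⟹) Suppose m ≡ 2 (mod 11). Write m = 11j + 2. Then (11j + 2)² = 121j² + 44j + 4 = 11(11j² + 4j) + 4, so m² ≡ 4 (mod 11).

(⟸) This fails: take m = 9. Then 9² = 81 ≡ 4 (mod 11), yet 9 ≡ 9 (mod 11), not 2.

Only the forward implication holds.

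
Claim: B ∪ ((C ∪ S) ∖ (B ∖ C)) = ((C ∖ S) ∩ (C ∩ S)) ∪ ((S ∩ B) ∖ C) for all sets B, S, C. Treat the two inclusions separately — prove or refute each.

(⟹) This inclusion fails. Take B = {1}, S = ∅, C = ∅; then 1 ∈ B ∪ ((C ∪ S) ∖ (B ∖ C)) but 1 ∉ ((C ∖ S) ∩ (C ∩ S)) ∪ ((S ∩ B) ∖ C).

(⟸) Let x ∈ ((C ∖ S) ∩ (C ∩ S)) ∪ ((S ∩ B) ∖ C). Then x ∈ B ∩ S and x ∉ C, from which x ∈ B ∪ ((C ∪ S) ∖ (B ∖ C)).

Only the reverse inclusion holds.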